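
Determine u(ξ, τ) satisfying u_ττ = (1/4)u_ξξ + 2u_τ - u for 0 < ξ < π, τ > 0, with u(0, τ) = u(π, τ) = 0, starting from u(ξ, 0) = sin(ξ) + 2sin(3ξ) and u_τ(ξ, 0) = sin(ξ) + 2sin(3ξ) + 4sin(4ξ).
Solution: Substitute u = exp(τ)w.
Then u_τ = exp(τ)(w_τ + w), u_ττ = exp(τ)(w_ττ + 2w_τ + w), u_ξξ = exp(τ)w_ξξ; substituting and dividing by exp(τ), the lower-order terms cancel: w_ττ = (1/4)w_ξξ (standard wave equation).
Data for w: w(ξ,0) = u(ξ,0) = sin(ξ) + 2sin(3ξ); w_τ(ξ,0) = u_τ(ξ,0) - u(ξ,0) = 4sin(4ξ). The boundary conditions carry over: w(0,τ) = w(π,τ) = 0.
Separating variables: w = Σ [A_n cos(ω_n τ) + B_n sin(ω_n τ)] sin(nξ), ω_n = n/2. From ICs (B_n = velocity coefficient / ω_n): A_1=1, A_3=2, B_4=2.
So w(ξ,τ) = sin(ξ)cos(τ/2) + 2sin(3ξ)cos(3τ/2) + 2sin(4ξ)sin(2τ), and u(ξ,τ) = exp(τ)w(ξ,τ).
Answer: u(ξ, τ) = exp(τ)sin(ξ)cos(τ/2) + 2exp(τ)sin(3ξ)cos(3τ/2) + 2exp(τ)sin(4ξ)sin(2τ)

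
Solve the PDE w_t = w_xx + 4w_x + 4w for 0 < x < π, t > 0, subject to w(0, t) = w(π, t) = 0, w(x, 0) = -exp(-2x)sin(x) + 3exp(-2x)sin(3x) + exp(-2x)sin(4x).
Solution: Substitute w = exp(-2x)u.
Then w_x = exp(-2x)(u_x - 2u), w_xx = exp(-2x)(u_xx - 4u_x + 4u), w_t = exp(-2x)u_t; substituting and dividing by exp(-2x), the lower-order terms cancel: u_t = u_xx (standard heat equation).
Data for u: u(x,0) = exp(2x)w(x,0) = -sin(x) + 3sin(3x) + sin(4x). The boundary conditions carry over: u(0,t) = u(π,t) = 0.
Separating variables: u = Σ c_n exp(-n²t) sin(nx). From u(x,0) = -sin(x) + 3sin(3x) + sin(4x): c_1=-1, c_3=3, c_4=1.
So u(x,t) = -exp(-t)sin(x) + 3exp(-9t)sin(3x) + exp(-16t)sin(4x), and w(x,t) = exp(-2x)u(x,t).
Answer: w(x, t) = -exp(-t)exp(-2x)sin(x) + 3exp(-9t)exp(-2x)sin(3x) + exp(-16t)exp(-2x)sin(4x)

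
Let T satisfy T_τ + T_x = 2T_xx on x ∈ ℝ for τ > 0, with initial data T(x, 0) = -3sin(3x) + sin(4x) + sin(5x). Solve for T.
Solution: Change to a moving frame: let η = x - τ, σ = τ and write T(x,τ) = u(η,σ).
By the chain rule T_τ = u_σ - u_η, T_x = u_η, T_xx = u_ηη.
Then T_τ + T_x = u_σ: the advection term cancels and the PDE becomes the heat equation u_σ = 2u_ηη on η ∈ ℝ.
Initial data: u(η,0) = T(η,0) = -3sin(3η) + sin(4η) + sin(5η).
On η ∈ ℝ each mode satisfies (sin(nη))″ = -n² sin(nη), so exp(-2n²σ) sin(nη) solves the heat equation; by superposition u(η,σ) = Σ c_n exp(-2n²σ) sin(nη).
Reading off the coefficients: c_3=-3, c_4=1, c_5=1, so u(η,σ) = -3exp(-18σ)sin(3η) + exp(-32σ)sin(4η) + exp(-50σ)sin(5η).
Substituting back η = x - τ, σ = τ: T(x,τ) = u(x - τ, τ).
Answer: T(x, τ) = -3exp(-18τ)sin(3x - 3τ) + exp(-32τ)sin(4x - 4τ) + exp(-50τ)sin(5x - 5τ)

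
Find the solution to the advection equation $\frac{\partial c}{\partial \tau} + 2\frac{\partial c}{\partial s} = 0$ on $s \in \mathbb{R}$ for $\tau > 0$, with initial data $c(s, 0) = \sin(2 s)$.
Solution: By characteristics ($ds/d\tau = 2$), $c(s,\tau) = f(s - 2\tau)$ with $f = c( \cdot , 0)$.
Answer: $c(s, \tau) = - \sin(4 \tau - 2 s)$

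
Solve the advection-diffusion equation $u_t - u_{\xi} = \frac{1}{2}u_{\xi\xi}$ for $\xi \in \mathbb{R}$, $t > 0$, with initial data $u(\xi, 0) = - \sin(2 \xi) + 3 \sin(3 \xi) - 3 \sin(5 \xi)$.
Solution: Change to a moving frame: let $\eta = \xi + t$, $\sigma = t$ and write $u(\xi,t) = w(\eta,\sigma)$.
By the chain rule $u_t = w_{\sigma} + w_{\eta}$, $u_{\xi} = w_{\eta}$, $u_{\xi\xi} = w_{\eta\eta}$.
Then $u_t - u_{\xi} = w_{\sigma}$: the advection term cancels and the PDE becomes the heat equation $w_{\sigma} = \frac{1}{2}w_{\eta\eta}$ on $\eta \in \mathbb{R}$.
Initial data: $w(\eta,0) = u(\eta,0) = - \sin(2 \eta) + 3 \sin(3 \eta) - 3 \sin(5 \eta)$.
On $\eta \in \mathbb{R}$ each mode satisfies $(\sin(n\eta))'' = -n^2 \sin(n\eta)$, so $e^{-n^2\sigma/2} \sin(n\eta)$ solves the heat equation; by superposition $w(\eta,\sigma) = \sum c_n e^{-n^2\sigma/2} \sin(n\eta)$.
Reading off the coefficients: $c_2=-1, c_3=3, c_5=-3$, so $w(\eta,\sigma) = - e^{-2 \sigma} \sin(2 \eta) + 3 e^{-9 \sigma/2} \sin(3 \eta) - 3 e^{-25 \sigma/2} \sin(5 \eta)$.
Substituting back $\eta = \xi + t$, $\sigma = t$: $u(\xi,t) = w(\xi + t, t)$.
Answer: $u(\xi, t) = - e^{-2 t} \sin(2 \xi + 2 t) + 3 e^{-9 t/2} \sin(3 \xi + 3 t) - 3 e^{-25 t/2} \sin(5 \xi + 5 t)$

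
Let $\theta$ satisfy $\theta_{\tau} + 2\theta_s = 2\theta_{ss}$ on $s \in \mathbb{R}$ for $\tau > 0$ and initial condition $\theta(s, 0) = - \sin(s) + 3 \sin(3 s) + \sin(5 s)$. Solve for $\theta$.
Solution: Moving frame: $\eta = s - 2\tau$, $\sigma = \tau$, $\theta = u(\eta,\sigma)$, so $\theta_{\tau} = u_{\sigma} - 2u_{\eta}$ and $\theta_{ss} = u_{\eta\eta}$.
Hence $\theta_{\tau} + 2\theta_s = u_{\sigma}$ and the PDE becomes the heat equation $u_{\sigma} = 2u_{\eta\eta}$ on $\eta \in \mathbb{R}$.
Initial data: $u(\eta,0) = \theta(\eta,0) = - \sin(\eta) + 3 \sin(3 \eta) + \sin(5 \eta)$. Each mode $\sin(n\eta)$ decays as $e^{-2n^2\sigma}$ on $\mathbb{R}$, so $u(\eta,\sigma) = \sum c_n e^{-2n^2\sigma} \sin(n\eta)$ with $c_1=-1, c_3=3, c_5=1$: $u(\eta,\sigma) = - e^{-2 \sigma} \sin(\eta) + 3 e^{-18 \sigma} \sin(3 \eta) + e^{-50 \sigma} \sin(5 \eta)$.
Substituting back: $\theta(s,\tau) = u(s - 2\tau, \tau)$.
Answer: $\theta(s, \tau) = e^{-2 \tau} \sin(2 \tau - s) - 3 e^{-18 \tau} \sin(6 \tau - 3 s) -  e^{-50 \tau} \sin(10 \tau - 5 s)$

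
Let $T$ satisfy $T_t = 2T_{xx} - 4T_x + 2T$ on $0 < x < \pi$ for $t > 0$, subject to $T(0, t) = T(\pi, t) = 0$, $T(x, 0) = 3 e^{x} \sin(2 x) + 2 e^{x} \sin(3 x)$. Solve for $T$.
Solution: Substitute $T = e^{x}u$, i.e. $u = e^{-x}T$.
By the product rule, $T_x = e^{x}(u_x + u)$, $T_{xx} = e^{x}(u_{xx} + 2u_x + u)$, $T_t = e^{x}u_t$.
Substituting into the PDE and dividing by $e^{x}$: $u_t = 2(u_{xx} + 2u_x + u) - 4(u_x + u) + 2u$.
The lower-order terms cancel, leaving the standard heat equation $u_t = 2u_{xx}$.
Initial data for $u$: $u(x,0) = e^{-x}T(x,0) = 3 \sin(2 x) + 2 \sin(3 x)$. The boundary conditions carry over: $u(0,t) = u(\pi,t) = 0$.
Solve for $u$:
  Using separation of variables $u = X(x)G(t)$:
  Eigenfunctions: $\sin(nx)$, $n = 1, 2, 3, \ldots$
  General solution: $u(x, t) = \sum c_n \sin(nx) e^{-2n^2 t}$
  Matching $u(x,0) = 3 \sin(2 x) + 2 \sin(3 x)$ term by term: $c_2=3, c_3=2$.
Hence $u(x,t) = 3 e^{-8 t} \sin(2 x) + 2 e^{-18 t} \sin(3 x)$.
Transform back: $T(x,t) = e^{x}u(x,t)$.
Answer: $T(x, t) = 3 e^{-8 t} e^{x} \sin(2 x) + 2 e^{-18 t} e^{x} \sin(3 x)$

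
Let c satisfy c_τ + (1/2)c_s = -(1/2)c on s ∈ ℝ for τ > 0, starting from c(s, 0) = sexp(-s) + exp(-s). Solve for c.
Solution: Substitute c = exp(-s)u.
Then c_s = exp(-s)(u_s - u), c_τ = exp(-s)u_τ; substituting and dividing by exp(-s), the lower-order terms cancel: u_τ + (1/2)u_s = 0 (standard advection equation).
Data for u: u(s,0) = exp(s)c(s,0) = s + 1.
By characteristics (ds/dτ = 1/2), u(s,τ) = f(s - (1/2)τ) with f = u(·, 0).
So u(s,τ) = s - (1/2)τ + 1, and c(s,τ) = exp(-s)u(s,τ).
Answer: c(s, τ) = sexp(-s) - (1/2)τexp(-s) + exp(-s)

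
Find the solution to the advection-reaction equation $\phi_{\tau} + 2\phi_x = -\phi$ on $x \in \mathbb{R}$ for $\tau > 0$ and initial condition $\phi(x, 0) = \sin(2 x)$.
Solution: Substitute $\phi = e^{-\tau}u$, i.e. $u = e^{\tau}\phi$.
By the product rule, $\phi_{\tau} = e^{-\tau}(u_{\tau} - u)$, $\phi_x = e^{-\tau}u_x$.
Substituting into the PDE and dividing by $e^{-\tau}$: $u_{\tau} - u + 2u_x = -u$.
The lower-order terms cancel, leaving the standard advection equation $u_{\tau} + 2u_x = 0$.
Initial data for $u$: $u(x,0) = \phi(x,0) = \sin(2 x)$.
Solve for $u$:
  By method of characteristics (waves move right with speed 2):
  Along characteristics $x - 2\tau =$ const, $u$ is constant, so $u(x,\tau) = f(x - 2\tau)$ with $f = u( \cdot , 0)$.
Hence $u(x,\tau) = \sin(2 x - 4 \tau)$.
Transform back: $\phi(x,\tau) = e^{-\tau}u(x,\tau)$.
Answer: $\phi(x, \tau) = - e^{-\tau} \sin(4 \tau - 2 x)$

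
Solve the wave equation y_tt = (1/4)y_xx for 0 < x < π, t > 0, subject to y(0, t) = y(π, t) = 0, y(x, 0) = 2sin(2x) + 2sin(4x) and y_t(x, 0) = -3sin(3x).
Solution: Using separation of variables y = X(x)T(t):
Eigenfunctions: sin(nx), n = 1, 2, 3, ...
General solution: y(x, t) = Σ [A_n cos(n t/2) + B_n sin(n t/2)] sin(nx)
From y(x,0) = 2sin(2x) + 2sin(4x): A_2=2, A_4=2. From y_t(x,0) = -3sin(3x), using y_t(x,0) = Σ ω_n B_n sin(nx) with ω_n = n/2: B_3 = (-3)/(3/2) = -2.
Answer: y(x, t) = -2sin(3t/2)sin(3x) + 2sin(2x)cos(t) + 2sin(4x)cos(2t)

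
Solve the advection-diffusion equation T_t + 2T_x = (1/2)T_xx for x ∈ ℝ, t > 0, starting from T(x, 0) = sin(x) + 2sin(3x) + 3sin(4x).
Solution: Change to a moving frame: let η = x - 2t, σ = t and write T(x,t) = u(η,σ).
By the chain rule T_t = u_σ - 2u_η, T_x = u_η, T_xx = u_ηη.
Then T_t + 2T_x = u_σ: the advection term cancels and the PDE becomes the heat equation u_σ = (1/2)u_ηη on η ∈ ℝ.
Initial data: u(η,0) = T(η,0) = sin(η) + 2sin(3η) + 3sin(4η).
On η ∈ ℝ each mode satisfies (sin(nη))″ = -n² sin(nη), so exp(-n²σ/2) sin(nη) solves the heat equation; by superposition u(η,σ) = Σ c_n exp(-n²σ/2) sin(nη).
Reading off the coefficients: c_1=1, c_3=2, c_4=3, so u(η,σ) = 3exp(-8σ)sin(4η) + exp(-σ/2)sin(η) + 2exp(-9σ/2)sin(3η).
Substituting back η = x - 2t, σ = t: T(x,t) = u(x - 2t, t).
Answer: T(x, t) = -3exp(-8t)sin(8t - 4x) - exp(-t/2)sin(2t - x) - 2exp(-9t/2)sin(6t - 3x)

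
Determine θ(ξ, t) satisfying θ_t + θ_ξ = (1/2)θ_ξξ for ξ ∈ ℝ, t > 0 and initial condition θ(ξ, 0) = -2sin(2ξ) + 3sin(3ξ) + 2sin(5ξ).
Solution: Change to a moving frame: let η = ξ - t, σ = t and write θ(ξ,t) = u(η,σ).
By the chain rule θ_t = u_σ - u_η, θ_ξ = u_η, θ_ξξ = u_ηη.
Then θ_t + θ_ξ = u_σ: the advection term cancels and the PDE becomes the heat equation u_σ = (1/2)u_ηη on η ∈ ℝ.
Initial data: u(η,0) = θ(η,0) = -2sin(2η) + 3sin(3η) + 2sin(5η).
On η ∈ ℝ each mode satisfies (sin(nη))″ = -n² sin(nη), so exp(-n²σ/2) sin(nη) solves the heat equation; by superposition u(η,σ) = Σ c_n exp(-n²σ/2) sin(nη).
Reading off the coefficients: c_2=-2, c_3=3, c_5=2, so u(η,σ) = -2exp(-2σ)sin(2η) + 3exp(-9σ/2)sin(3η) + 2exp(-25σ/2)sin(5η).
Substituting back η = ξ - t, σ = t: θ(ξ,t) = u(ξ - t, t).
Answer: θ(ξ, t) = 2exp(-2t)sin(2t - 2ξ) - 3exp(-9t/2)sin(3t - 3ξ) - 2exp(-25t/2)sin(5t - 5ξ)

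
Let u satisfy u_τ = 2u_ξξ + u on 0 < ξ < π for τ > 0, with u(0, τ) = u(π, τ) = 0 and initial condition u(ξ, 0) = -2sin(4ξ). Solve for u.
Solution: Substitute u = exp(τ)w, i.e. w = exp(-τ)u.
By the product rule, u_τ = exp(τ)(w_τ + w), u_ξξ = exp(τ)w_ξξ.
Substituting into the PDE and dividing by exp(τ): w_τ + w = 2w_ξξ + w.
The lower-order terms cancel, leaving the standard heat equation w_τ = 2w_ξξ.
Initial data for w: w(ξ,0) = u(ξ,0) = -2sin(4ξ). The boundary conditions carry over: w(0,τ) = w(π,τ) = 0.
Solve for w:
  Using separation of variables w = X(ξ)T(τ):
  Eigenfunctions: sin(nξ), n = 1, 2, 3, ...
  General solution: w(ξ, τ) = Σ c_n sin(nξ) exp(-2n² τ)
  Matching w(ξ,0) = -2sin(4ξ) term by term: c_4=-2.
Hence w(ξ,τ) = -2exp(-32τ)sin(4ξ).
Transform back: u(ξ,τ) = exp(τ)w(ξ,τ).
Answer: u(ξ, τ) = -2exp(-31τ)sin(4ξ)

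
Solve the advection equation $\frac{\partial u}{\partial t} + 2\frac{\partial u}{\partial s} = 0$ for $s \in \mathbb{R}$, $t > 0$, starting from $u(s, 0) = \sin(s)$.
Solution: By method of characteristics (waves move right with speed 2):
Along characteristics $s - 2t =$ const, $u$ is constant, so $u(s,t) = f(s - 2t)$ with $f = u( \cdot , 0)$.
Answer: $u(s, t) = \sin(s - 2 t)$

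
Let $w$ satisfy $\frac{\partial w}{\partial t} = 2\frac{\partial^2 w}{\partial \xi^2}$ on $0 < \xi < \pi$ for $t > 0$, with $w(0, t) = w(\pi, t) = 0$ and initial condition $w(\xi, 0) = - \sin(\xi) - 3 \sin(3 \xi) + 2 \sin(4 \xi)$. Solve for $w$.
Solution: Using separation of variables $w = X(\xi)T(t)$:
Eigenfunctions: $\sin(n\xi)$, $n = 1, 2, 3, \ldots$
General solution: $w(\xi, t) = \sum c_n \sin(n\xi) e^{-2n^2 t}$
Matching $w(\xi,0) = - \sin(\xi) - 3 \sin(3 \xi) + 2 \sin(4 \xi)$ term by term: $c_1=-1, c_3=-3, c_4=2$.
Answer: $w(\xi, t) = - e^{-2 t} \sin(\xi) - 3 e^{-18 t} \sin(3 \xi) + 2 e^{-32 t} \sin(4 \xi)$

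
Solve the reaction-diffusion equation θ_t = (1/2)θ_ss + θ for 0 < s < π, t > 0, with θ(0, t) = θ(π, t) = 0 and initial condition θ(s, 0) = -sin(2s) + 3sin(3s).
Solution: Substitute θ = exp(t)u, i.e. u = exp(-t)θ.
By the product rule, θ_t = exp(t)(u_t + u), θ_ss = exp(t)u_ss.
Substituting into the PDE and dividing by exp(t): u_t + u = (1/2)u_ss + u.
The lower-order terms cancel, leaving the standard heat equation u_t = (1/2)u_ss.
Initial data for u: u(s,0) = θ(s,0) = -sin(2s) + 3sin(3s). The boundary conditions carry over: u(0,t) = u(π,t) = 0.
Solve for u:
  Using separation of variables u = X(s)G(t):
  Eigenfunctions: sin(ns), n = 1, 2, 3, ...
  General solution: u(s, t) = Σ c_n sin(ns) exp(-n² t/2)
  Matching u(s,0) = -sin(2s) + 3sin(3s) term by term: c_2=-1, c_3=3.
Hence u(s,t) = -exp(-2t)sin(2s) + 3exp(-9t/2)sin(3s).
Transform back: θ(s,t) = exp(t)u(s,t).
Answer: θ(s, t) = -exp(-t)sin(2s) + 3exp(-7t/2)sin(3s)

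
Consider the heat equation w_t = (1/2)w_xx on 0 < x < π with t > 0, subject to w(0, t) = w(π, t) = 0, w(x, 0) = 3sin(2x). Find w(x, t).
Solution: Using separation of variables w = X(x)T(t):
Eigenfunctions: sin(nx), n = 1, 2, 3, ...
General solution: w(x, t) = Σ c_n sin(nx) exp(-n² t/2)
Matching w(x,0) = 3sin(2x) term by term: c_2=3.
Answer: w(x, t) = 3exp(-2t)sin(2x)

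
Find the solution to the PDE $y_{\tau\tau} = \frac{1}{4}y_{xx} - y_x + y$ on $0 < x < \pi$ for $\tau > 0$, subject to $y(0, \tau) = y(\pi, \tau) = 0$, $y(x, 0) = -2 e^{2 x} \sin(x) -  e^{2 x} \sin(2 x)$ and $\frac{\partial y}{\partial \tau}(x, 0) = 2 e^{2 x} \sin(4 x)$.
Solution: Substitute $y = e^{2x}u$, i.e. $u = e^{-2x}y$.
By the product rule, $y_x = e^{2x}(u_x + 2u)$, $y_{xx} = e^{2x}(u_{xx} + 4u_x + 4u)$, $y_{\tau\tau} = e^{2x}u_{\tau\tau}$.
Substituting into the PDE and dividing by $e^{2x}$: $u_{\tau\tau} = \frac{1}{4}(u_{xx} + 4u_x + 4u) - (u_x + 2u) + u$.
The lower-order terms cancel, leaving the standard wave equation $u_{\tau\tau} = \frac{1}{4}u_{xx}$.
Initial data for $u$: $u(x,0) = e^{-2x}y(x,0) = -2 \sin(x) - \sin(2 x)$; $u_{\tau}(x,0) = e^{-2x}y_{\tau}(x,0) = 2 \sin(4 x)$. The boundary conditions carry over: $u(0,\tau) = u(\pi,\tau) = 0$.
Solve for $u$:
  Using separation of variables $u = X(x)T(\tau)$:
  Eigenfunctions: $\sin(nx)$, $n = 1, 2, 3, \ldots$
  General solution: $u(x, \tau) = \sum [A_n \cos(n \tau/2) + B_n \sin(n \tau/2)] \sin(nx)$
  From $u(x,0) = -2 \sin(x) - \sin(2 x)$: $A_1=-2, A_2=-1$. From $u_{\tau}(x,0) = 2 \sin(4 x)$, using $u_{\tau}(x,0) = \sum \omega_n B_n \sin(nx)$ with $\omega_n = n/2$: $B_4 = 2/2 = 1$.
Hence $u(x,\tau) = -2 \sin(x) \cos(\tau/2) - \sin(2 x) \cos(\tau) + \sin(4 x) \sin(2 \tau)$.
Transform back: $y(x,\tau) = e^{2x}u(x,\tau)$.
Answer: $y(x, \tau) = e^{2 x} \sin(2 \tau) \sin(4 x) - 2 e^{2 x} \sin(x) \cos(\tau/2) -  e^{2 x} \sin(2 x) \cos(\tau)$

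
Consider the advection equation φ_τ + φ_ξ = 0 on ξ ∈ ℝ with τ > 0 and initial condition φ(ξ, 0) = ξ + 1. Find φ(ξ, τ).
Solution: By method of characteristics (waves move right with speed 1):
Along characteristics ξ - τ = const, φ is constant, so φ(ξ,τ) = f(ξ - τ) with f = φ(·, 0).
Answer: φ(ξ, τ) = ξ - τ + 1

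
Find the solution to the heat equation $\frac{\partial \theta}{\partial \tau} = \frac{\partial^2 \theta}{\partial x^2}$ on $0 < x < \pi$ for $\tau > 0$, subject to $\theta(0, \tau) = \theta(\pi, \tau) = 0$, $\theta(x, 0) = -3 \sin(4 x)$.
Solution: Separating variables: $\theta = \sum c_n e^{-n^2\tau} \sin(nx)$. From $\theta(x,0) = -3 \sin(4 x)$: $c_4=-3$.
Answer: $\theta(x, \tau) = -3 e^{-16 \tau} \sin(4 x)$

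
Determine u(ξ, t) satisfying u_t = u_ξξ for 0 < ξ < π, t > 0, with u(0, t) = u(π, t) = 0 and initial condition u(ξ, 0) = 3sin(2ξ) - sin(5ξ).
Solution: Separating variables: u = Σ c_n exp(-n²t) sin(nξ). From u(ξ,0) = 3sin(2ξ) - sin(5ξ): c_2=3, c_5=-1.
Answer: u(ξ, t) = 3exp(-4t)sin(2ξ) - exp(-25t)sin(5ξ)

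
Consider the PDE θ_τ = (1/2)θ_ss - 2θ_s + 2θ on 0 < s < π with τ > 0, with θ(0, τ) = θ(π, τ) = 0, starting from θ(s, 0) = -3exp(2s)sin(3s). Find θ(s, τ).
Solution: Substitute θ = exp(2s)u.
Then θ_s = exp(2s)(u_s + 2u), θ_ss = exp(2s)(u_ss + 4u_s + 4u), θ_τ = exp(2s)u_τ; substituting and dividing by exp(2s), the lower-order terms cancel: u_τ = (1/2)u_ss (standard heat equation).
Data for u: u(s,0) = exp(-2s)θ(s,0) = -3sin(3s). The boundary conditions carry over: u(0,τ) = u(π,τ) = 0.
Separating variables: u = Σ c_n exp(-n²τ/2) sin(ns). From u(s,0) = -3sin(3s): c_3=-3.
So u(s,τ) = -3exp(-9τ/2)sin(3s), and θ(s,τ) = exp(2s)u(s,τ).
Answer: θ(s, τ) = -3exp(2s)exp(-9τ/2)sin(3s)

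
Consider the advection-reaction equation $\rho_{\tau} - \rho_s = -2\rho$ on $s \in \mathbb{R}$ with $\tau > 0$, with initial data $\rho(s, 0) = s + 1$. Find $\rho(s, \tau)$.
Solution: Substitute $\rho = e^{-2\tau}u$, i.e. $u = e^{2\tau}\rho$.
By the product rule, $\rho_{\tau} = e^{-2\tau}(u_{\tau} - 2u)$, $\rho_s = e^{-2\tau}u_s$.
Substituting into the PDE and dividing by $e^{-2\tau}$: $u_{\tau} - 2u - u_s = -2u$.
The lower-order terms cancel, leaving the standard advection equation $u_{\tau} - u_s = 0$.
Initial data for $u$: $u(s,0) = \rho(s,0) = s + 1$.
Solve for $u$:
  By method of characteristics (waves move left with speed 1):
  Along characteristics $s + \tau =$ const, $u$ is constant, so $u(s,\tau) = f(s + \tau)$ with $f = u( \cdot , 0)$.
Hence $u(s,\tau) = s + \tau + 1$.
Transform back: $\rho(s,\tau) = e^{-2\tau}u(s,\tau)$.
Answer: $\rho(s, \tau) = \tau e^{-2 \tau} + s e^{-2 \tau} + e^{-2 \tau}$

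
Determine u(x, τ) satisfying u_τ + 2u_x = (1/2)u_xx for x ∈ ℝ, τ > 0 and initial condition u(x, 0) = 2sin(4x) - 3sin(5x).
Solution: Moving frame: η = x - 2τ, σ = τ, u = w(η,σ), so u_τ = w_σ - 2w_η and u_xx = w_ηη.
Hence u_τ + 2u_x = w_σ and the PDE becomes the heat equation w_σ = (1/2)w_ηη on η ∈ ℝ.
Initial data: w(η,0) = u(η,0) = 2sin(4η) - 3sin(5η). Each mode sin(nη) decays as exp(-n²σ/2) on ℝ, so w(η,σ) = Σ c_n exp(-n²σ/2) sin(nη) with c_4=2, c_5=-3: w(η,σ) = 2exp(-8σ)sin(4η) - 3exp(-25σ/2)sin(5η).
Substituting back: u(x,τ) = w(x - 2τ, τ).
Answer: u(x, τ) = 2exp(-8τ)sin(4x - 8τ) - 3exp(-25τ/2)sin(5x - 10τ)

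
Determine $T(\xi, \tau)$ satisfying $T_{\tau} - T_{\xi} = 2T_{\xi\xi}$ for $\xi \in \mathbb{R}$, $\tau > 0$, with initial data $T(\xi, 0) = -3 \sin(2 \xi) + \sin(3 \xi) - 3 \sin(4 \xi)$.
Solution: Change to a moving frame: let $\eta = \xi + \tau$, $\sigma = \tau$ and write $T(\xi,\tau) = u(\eta,\sigma)$.
By the chain rule $T_{\tau} = u_{\sigma} + u_{\eta}$, $T_{\xi} = u_{\eta}$, $T_{\xi\xi} = u_{\eta\eta}$.
Then $T_{\tau} - T_{\xi} = u_{\sigma}$: the advection term cancels and the PDE becomes the heat equation $u_{\sigma} = 2u_{\eta\eta}$ on $\eta \in \mathbb{R}$.
Initial data: $u(\eta,0) = T(\eta,0) = -3 \sin(2 \eta) + \sin(3 \eta) - 3 \sin(4 \eta)$.
On $\eta \in \mathbb{R}$ each mode satisfies $(\sin(n\eta))'' = -n^2 \sin(n\eta)$, so $e^{-2n^2\sigma} \sin(n\eta)$ solves the heat equation; by superposition $u(\eta,\sigma) = \sum c_n e^{-2n^2\sigma} \sin(n\eta)$.
Reading off the coefficients: $c_2=-3, c_3=1, c_4=-3$, so $u(\eta,\sigma) = -3 e^{-8 \sigma} \sin(2 \eta) + e^{-18 \sigma} \sin(3 \eta) - 3 e^{-32 \sigma} \sin(4 \eta)$.
Substituting back $\eta = \xi + \tau$, $\sigma = \tau$: $T(\xi,\tau) = u(\xi + \tau, \tau)$.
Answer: $T(\xi, \tau) = -3 e^{-8 \tau} \sin(2 \tau + 2 \xi) + e^{-18 \tau} \sin(3 \tau + 3 \xi) - 3 e^{-32 \tau} \sin(4 \tau + 4 \xi)$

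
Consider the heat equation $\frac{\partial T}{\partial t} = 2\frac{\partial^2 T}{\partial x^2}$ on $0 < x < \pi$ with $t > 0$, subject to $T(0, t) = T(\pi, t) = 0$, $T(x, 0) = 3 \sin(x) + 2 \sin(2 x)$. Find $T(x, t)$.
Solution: Separating variables: $T = \sum c_n e^{-2n^2t} \sin(nx)$. From $T(x,0) = 3 \sin(x) + 2 \sin(2 x)$: $c_1=3, c_2=2$.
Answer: $T(x, t) = 3 e^{-2 t} \sin(x) + 2 e^{-8 t} \sin(2 x)$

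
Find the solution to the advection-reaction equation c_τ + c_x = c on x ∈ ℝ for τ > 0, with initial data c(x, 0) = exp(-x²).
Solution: Substitute c = exp(τ)u.
Then c_τ = exp(τ)(u_τ + u), c_x = exp(τ)u_x; substituting and dividing by exp(τ), the lower-order terms cancel: u_τ + u_x = 0 (standard advection equation).
Data for u: u(x,0) = c(x,0) = exp(-x²).
By characteristics (dx/dτ = 1), u(x,τ) = f(x - τ) with f = u(·, 0).
So u(x,τ) = exp(-(x - τ)²), and c(x,τ) = exp(τ)u(x,τ).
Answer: c(x, τ) = exp(τ)exp(-(x - τ)²)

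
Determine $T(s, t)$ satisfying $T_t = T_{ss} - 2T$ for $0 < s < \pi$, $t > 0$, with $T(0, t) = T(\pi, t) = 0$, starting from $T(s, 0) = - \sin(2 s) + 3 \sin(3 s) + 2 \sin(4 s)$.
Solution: Substitute $T = e^{-2t}u$, i.e. $u = e^{2t}T$.
By the product rule, $T_t = e^{-2t}(u_t - 2u)$, $T_{ss} = e^{-2t}u_{ss}$.
Substituting into the PDE and dividing by $e^{-2t}$: $u_t - 2u = u_{ss} - 2u$.
The lower-order terms cancel, leaving the standard heat equation $u_t = u_{ss}$.
Initial data for $u$: $u(s,0) = T(s,0) = - \sin(2 s) + 3 \sin(3 s) + 2 \sin(4 s)$. The boundary conditions carry over: $u(0,t) = u(\pi,t) = 0$.
Solve for $u$:
  Using separation of variables $u = X(s)G(t)$:
  Eigenfunctions: $\sin(ns)$, $n = 1, 2, 3, \ldots$
  General solution: $u(s, t) = \sum c_n \sin(ns) e^{-n^2 t}$
  Matching $u(s,0) = - \sin(2 s) + 3 \sin(3 s) + 2 \sin(4 s)$ term by term: $c_2=-1, c_3=3, c_4=2$.
Hence $u(s,t) = - e^{-4 t} \sin(2 s) + 3 e^{-9 t} \sin(3 s) + 2 e^{-16 t} \sin(4 s)$.
Transform back: $T(s,t) = e^{-2t}u(s,t)$.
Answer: $T(s, t) = - e^{-6 t} \sin(2 s) + 3 e^{-11 t} \sin(3 s) + 2 e^{-18 t} \sin(4 s)$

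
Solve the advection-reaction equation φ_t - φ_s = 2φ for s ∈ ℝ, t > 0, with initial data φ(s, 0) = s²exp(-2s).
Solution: Substitute φ = exp(-2s)u, i.e. u = exp(2s)φ.
By the product rule, φ_s = exp(-2s)(u_s - 2u), φ_t = exp(-2s)u_t.
Substituting into the PDE and dividing by exp(-2s): u_t - (u_s - 2u) = 2u.
The lower-order terms cancel, leaving the standard advection equation u_t - u_s = 0.
Initial data for u: u(s,0) = exp(2s)φ(s,0) = s².
Solve for u:
  By method of characteristics (waves move left with speed 1):
  Along characteristics s + t = const, u is constant, so u(s,t) = f(s + t) with f = u(·, 0).
Hence u(s,t) = s² + 2st + t².
Transform back: φ(s,t) = exp(-2s)u(s,t).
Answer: φ(s, t) = s²exp(-2s) + 2stexp(-2s) + t²exp(-2s)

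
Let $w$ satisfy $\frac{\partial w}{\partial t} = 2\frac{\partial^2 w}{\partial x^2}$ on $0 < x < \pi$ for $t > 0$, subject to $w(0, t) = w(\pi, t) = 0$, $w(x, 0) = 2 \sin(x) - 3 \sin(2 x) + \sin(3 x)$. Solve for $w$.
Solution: Separating variables: $w = \sum c_n e^{-2n^2t} \sin(nx)$. From $w(x,0) = 2 \sin(x) - 3 \sin(2 x) + \sin(3 x)$: $c_1=2, c_2=-3, c_3=1$.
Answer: $w(x, t) = 2 e^{-2 t} \sin(x) - 3 e^{-8 t} \sin(2 x) + e^{-18 t} \sin(3 x)$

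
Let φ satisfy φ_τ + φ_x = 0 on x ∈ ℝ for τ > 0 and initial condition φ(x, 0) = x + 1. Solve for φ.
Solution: By characteristics (dx/dτ = 1), φ(x,τ) = f(x - τ) with f = φ(·, 0).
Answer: φ(x, τ) = x - τ + 1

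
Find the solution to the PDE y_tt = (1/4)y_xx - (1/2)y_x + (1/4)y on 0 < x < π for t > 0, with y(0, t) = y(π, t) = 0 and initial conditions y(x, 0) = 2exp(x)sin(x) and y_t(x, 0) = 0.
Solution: Substitute y = exp(x)u.
Then y_x = exp(x)(u_x + u), y_xx = exp(x)(u_xx + 2u_x + u), y_tt = exp(x)u_tt; substituting and dividing by exp(x), the lower-order terms cancel: u_tt = (1/4)u_xx (standard wave equation).
Data for u: u(x,0) = exp(-x)y(x,0) = 2sin(x); u_t(x,0) = exp(-x)y_t(x,0) = 0. The boundary conditions carry over: u(0,t) = u(π,t) = 0.
Separating variables: u = Σ [A_n cos(ω_n t) + B_n sin(ω_n t)] sin(nx), ω_n = n/2. From ICs: A_1=2.
So u(x,t) = 2sin(x)cos(t/2), and y(x,t) = exp(x)u(x,t).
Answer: y(x, t) = 2exp(x)sin(x)cos(t/2)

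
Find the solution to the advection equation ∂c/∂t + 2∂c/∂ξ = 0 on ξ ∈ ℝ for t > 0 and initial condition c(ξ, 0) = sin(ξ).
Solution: By method of characteristics (waves move right with speed 2):
Along characteristics ξ - 2t = const, c is constant, so c(ξ,t) = f(ξ - 2t) with f = c(·, 0).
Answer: c(ξ, t) = -sin(2t - ξ)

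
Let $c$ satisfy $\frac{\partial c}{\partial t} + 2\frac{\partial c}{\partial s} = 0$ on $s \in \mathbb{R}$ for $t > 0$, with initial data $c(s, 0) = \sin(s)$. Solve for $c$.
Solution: By method of characteristics (waves move right with speed 2):
Along characteristics $s - 2t =$ const, $c$ is constant, so $c(s,t) = f(s - 2t)$ with $f = c( \cdot , 0)$.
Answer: $c(s, t) = \sin(s - 2 t)$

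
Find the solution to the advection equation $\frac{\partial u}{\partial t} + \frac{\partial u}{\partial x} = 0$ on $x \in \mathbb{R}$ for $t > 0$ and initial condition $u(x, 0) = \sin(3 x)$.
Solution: By characteristics ($dx/dt = 1$), $u(x,t) = f(x - t)$ with $f = u( \cdot , 0)$.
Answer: $u(x, t) = - \sin(3 t - 3 x)$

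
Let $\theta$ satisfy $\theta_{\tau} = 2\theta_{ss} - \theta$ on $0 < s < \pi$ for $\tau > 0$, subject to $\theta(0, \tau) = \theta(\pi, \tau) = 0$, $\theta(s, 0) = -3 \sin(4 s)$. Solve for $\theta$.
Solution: Substitute $\theta = e^{-\tau}u$.
Then $\theta_{\tau} = e^{-\tau}(u_{\tau} - u)$, $\theta_{ss} = e^{-\tau}u_{ss}$; substituting and dividing by $e^{-\tau}$, the lower-order terms cancel: $u_{\tau} = 2u_{ss}$ (standard heat equation).
Data for $u$: $u(s,0) = \theta(s,0) = -3 \sin(4 s)$. The boundary conditions carry over: $u(0,\tau) = u(\pi,\tau) = 0$.
Separating variables: $u = \sum c_n e^{-2n^2\tau} \sin(ns)$. From $u(s,0) = -3 \sin(4 s)$: $c_4=-3$.
So $u(s,\tau) = -3 e^{-32 \tau} \sin(4 s)$, and $\theta(s,\tau) = e^{-\tau}u(s,\tau)$.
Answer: $\theta(s, \tau) = -3 e^{-33 \tau} \sin(4 s)$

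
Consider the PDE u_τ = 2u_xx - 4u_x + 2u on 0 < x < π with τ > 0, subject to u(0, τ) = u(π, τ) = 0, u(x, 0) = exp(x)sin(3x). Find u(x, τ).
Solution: Substitute u = exp(x)w.
Then u_x = exp(x)(w_x + w), u_xx = exp(x)(w_xx + 2w_x + w), u_τ = exp(x)w_τ; substituting and dividing by exp(x), the lower-order terms cancel: w_τ = 2w_xx (standard heat equation).
Data for w: w(x,0) = exp(-x)u(x,0) = sin(3x). The boundary conditions carry over: w(0,τ) = w(π,τ) = 0.
Separating variables: w = Σ c_n exp(-2n²τ) sin(nx). From w(x,0) = sin(3x): c_3=1.
So w(x,τ) = exp(-18τ)sin(3x), and u(x,τ) = exp(x)w(x,τ).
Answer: u(x, τ) = exp(x)exp(-18τ)sin(3x)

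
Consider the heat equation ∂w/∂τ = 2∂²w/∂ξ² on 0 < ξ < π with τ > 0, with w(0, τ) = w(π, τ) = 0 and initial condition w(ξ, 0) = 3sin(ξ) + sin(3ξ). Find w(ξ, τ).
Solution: Separating variables: w = Σ c_n exp(-2n²τ) sin(nξ). From w(ξ,0) = 3sin(ξ) + sin(3ξ): c_1=3, c_3=1.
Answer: w(ξ, τ) = 3exp(-2τ)sin(ξ) + exp(-18τ)sin(3ξ)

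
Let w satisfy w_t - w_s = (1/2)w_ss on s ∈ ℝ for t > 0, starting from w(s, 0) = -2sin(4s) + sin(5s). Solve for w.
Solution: Moving frame: η = s + t, σ = t, w = u(η,σ), so w_t = u_σ + u_η and w_ss = u_ηη.
Hence w_t - w_s = u_σ and the PDE becomes the heat equation u_σ = (1/2)u_ηη on η ∈ ℝ.
Initial data: u(η,0) = w(η,0) = -2sin(4η) + sin(5η). Each mode sin(nη) decays as exp(-n²σ/2) on ℝ, so u(η,σ) = Σ c_n exp(-n²σ/2) sin(nη) with c_4=-2, c_5=1: u(η,σ) = -2exp(-8σ)sin(4η) + exp(-25σ/2)sin(5η).
Substituting back: w(s,t) = u(s + t, t).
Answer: w(s, t) = -2exp(-8t)sin(4s + 4t) + exp(-25t/2)sin(5s + 5t)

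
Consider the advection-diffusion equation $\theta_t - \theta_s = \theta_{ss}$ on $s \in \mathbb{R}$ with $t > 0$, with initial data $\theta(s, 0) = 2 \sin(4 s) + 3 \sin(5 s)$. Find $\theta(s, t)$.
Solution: Change to a moving frame: let $\eta = s + t$, $\sigma = t$ and write $\theta(s,t) = u(\eta,\sigma)$.
By the chain rule $\theta_t = u_{\sigma} + u_{\eta}$, $\theta_s = u_{\eta}$, $\theta_{ss} = u_{\eta\eta}$.
Then $\theta_t - \theta_s = u_{\sigma}$: the advection term cancels and the PDE becomes the heat equation $u_{\sigma} = u_{\eta\eta}$ on $\eta \in \mathbb{R}$.
Initial data: $u(\eta,0) = \theta(\eta,0) = 2 \sin(4 \eta) + 3 \sin(5 \eta)$.
On $\eta \in \mathbb{R}$ each mode satisfies $(\sin(n\eta))'' = -n^2 \sin(n\eta)$, so $e^{-n^2\sigma} \sin(n\eta)$ solves the heat equation; by superposition $u(\eta,\sigma) = \sum c_n e^{-n^2\sigma} \sin(n\eta)$.
Reading off the coefficients: $c_4=2, c_5=3$, so $u(\eta,\sigma) = 2 e^{-16 \sigma} \sin(4 \eta) + 3 e^{-25 \sigma} \sin(5 \eta)$.
Substituting back $\eta = s + t$, $\sigma = t$: $\theta(s,t) = u(s + t, t)$.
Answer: $\theta(s, t) = 2 e^{-16 t} \sin(4 s + 4 t) + 3 e^{-25 t} \sin(5 s + 5 t)$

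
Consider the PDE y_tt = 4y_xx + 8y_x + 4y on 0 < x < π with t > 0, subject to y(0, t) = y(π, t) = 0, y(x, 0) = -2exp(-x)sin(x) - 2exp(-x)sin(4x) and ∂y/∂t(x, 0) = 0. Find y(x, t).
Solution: Substitute y = exp(-x)u.
Then y_x = exp(-x)(u_x - u), y_xx = exp(-x)(u_xx - 2u_x + u), y_tt = exp(-x)u_tt; substituting and dividing by exp(-x), the lower-order terms cancel: u_tt = 4u_xx (standard wave equation).
Data for u: u(x,0) = exp(x)y(x,0) = -2sin(x) - 2sin(4x); u_t(x,0) = exp(x)y_t(x,0) = 0. The boundary conditions carry over: u(0,t) = u(π,t) = 0.
Separating variables: u = Σ [A_n cos(ω_n t) + B_n sin(ω_n t)] sin(nx), ω_n = 2n. From ICs: A_1=-2, A_4=-2.
So u(x,t) = -2sin(x)cos(2t) - 2sin(4x)cos(8t), and y(x,t) = exp(-x)u(x,t).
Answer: y(x, t) = -2exp(-x)sin(x)cos(2t) - 2exp(-x)sin(4x)cos(8t)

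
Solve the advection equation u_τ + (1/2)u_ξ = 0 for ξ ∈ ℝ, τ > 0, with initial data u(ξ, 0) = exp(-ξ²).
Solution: By characteristics (dξ/dτ = 1/2), u(ξ,τ) = f(ξ - (1/2)τ) with f = u(·, 0).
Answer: u(ξ, τ) = exp(-(ξ - τ/2)²)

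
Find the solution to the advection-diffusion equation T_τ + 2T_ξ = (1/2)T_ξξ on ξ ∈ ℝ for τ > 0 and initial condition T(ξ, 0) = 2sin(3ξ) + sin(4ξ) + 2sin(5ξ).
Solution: Moving frame: η = ξ - 2τ, σ = τ, T = u(η,σ), so T_τ = u_σ - 2u_η and T_ξξ = u_ηη.
Hence T_τ + 2T_ξ = u_σ and the PDE becomes the heat equation u_σ = (1/2)u_ηη on η ∈ ℝ.
Initial data: u(η,0) = T(η,0) = 2sin(3η) + sin(4η) + 2sin(5η). Each mode sin(nη) decays as exp(-n²σ/2) on ℝ, so u(η,σ) = Σ c_n exp(-n²σ/2) sin(nη) with c_3=2, c_4=1, c_5=2: u(η,σ) = exp(-8σ)sin(4η) + 2exp(-9σ/2)sin(3η) + 2exp(-25σ/2)sin(5η).
Substituting back: T(ξ,τ) = u(ξ - 2τ, τ).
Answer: T(ξ, τ) = exp(-8τ)sin(4ξ - 8τ) + 2exp(-9τ/2)sin(3ξ - 6τ) + 2exp(-25τ/2)sin(5ξ - 10τ)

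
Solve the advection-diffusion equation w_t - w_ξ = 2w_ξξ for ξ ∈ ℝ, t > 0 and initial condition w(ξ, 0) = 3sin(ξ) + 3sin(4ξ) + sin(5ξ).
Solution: Moving frame: η = ξ + t, σ = t, w = u(η,σ), so w_t = u_σ + u_η and w_ξξ = u_ηη.
Hence w_t - w_ξ = u_σ and the PDE becomes the heat equation u_σ = 2u_ηη on η ∈ ℝ.
Initial data: u(η,0) = w(η,0) = 3sin(η) + 3sin(4η) + sin(5η). Each mode sin(nη) decays as exp(-2n²σ) on ℝ, so u(η,σ) = Σ c_n exp(-2n²σ) sin(nη) with c_1=3, c_4=3, c_5=1: u(η,σ) = 3exp(-2σ)sin(η) + 3exp(-32σ)sin(4η) + exp(-50σ)sin(5η).
Substituting back: w(ξ,t) = u(ξ + t, t).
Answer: w(ξ, t) = 3exp(-2t)sin(t + ξ) + 3exp(-32t)sin(4t + 4ξ) + exp(-50t)sin(5t + 5ξ)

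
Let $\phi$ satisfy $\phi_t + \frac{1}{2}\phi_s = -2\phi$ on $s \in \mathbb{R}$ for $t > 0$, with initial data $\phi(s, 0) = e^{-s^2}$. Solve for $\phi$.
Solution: Substitute $\phi = e^{-2t}u$.
Then $\phi_t = e^{-2t}(u_t - 2u)$, $\phi_s = e^{-2t}u_s$; substituting and dividing by $e^{-2t}$, the lower-order terms cancel: $u_t + \frac{1}{2}u_s = 0$ (standard advection equation).
Data for $u$: $u(s,0) = \phi(s,0) = e^{-s^2}$.
By characteristics ($ds/dt = 1/2$), $u(s,t) = f(s - \frac{1}{2}t)$ with $f = u( \cdot , 0)$.
So $u(s,t) = e^{-(s - t/2)^2}$, and $\phi(s,t) = e^{-2t}u(s,t)$.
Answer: $\phi(s, t) = e^{-2 t} e^{-(s - t/2)^2}$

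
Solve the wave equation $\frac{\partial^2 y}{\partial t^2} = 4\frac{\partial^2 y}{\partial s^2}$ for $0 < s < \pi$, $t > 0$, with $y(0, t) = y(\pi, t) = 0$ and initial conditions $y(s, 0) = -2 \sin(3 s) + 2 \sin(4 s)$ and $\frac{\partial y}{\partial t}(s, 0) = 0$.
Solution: Separating variables: $y = \sum [A_n \cos(\omega_n t) + B_n \sin(\omega_n t)] \sin(ns)$, $\omega_n = 2n$. From ICs: $A_3=-2, A_4=2$.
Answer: $y(s, t) = -2 \sin(3 s) \cos(6 t) + 2 \sin(4 s) \cos(8 t)$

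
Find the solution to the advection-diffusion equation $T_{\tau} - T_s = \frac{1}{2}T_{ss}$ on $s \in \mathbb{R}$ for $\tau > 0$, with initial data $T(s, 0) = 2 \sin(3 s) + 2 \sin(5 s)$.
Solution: Moving frame: $\eta = s + \tau$, $\sigma = \tau$, $T = u(\eta,\sigma)$, so $T_{\tau} = u_{\sigma} + u_{\eta}$ and $T_{ss} = u_{\eta\eta}$.
Hence $T_{\tau} - T_s = u_{\sigma}$ and the PDE becomes the heat equation $u_{\sigma} = \frac{1}{2}u_{\eta\eta}$ on $\eta \in \mathbb{R}$.
Initial data: $u(\eta,0) = T(\eta,0) = 2 \sin(3 \eta) + 2 \sin(5 \eta)$. Each mode $\sin(n\eta)$ decays as $e^{-n^2\sigma/2}$ on $\mathbb{R}$, so $u(\eta,\sigma) = \sum c_n e^{-n^2\sigma/2} \sin(n\eta)$ with $c_3=2, c_5=2$: $u(\eta,\sigma) = 2 e^{-9 \sigma/2} \sin(3 \eta) + 2 e^{-25 \sigma/2} \sin(5 \eta)$.
Substituting back: $T(s,\tau) = u(s + \tau, \tau)$.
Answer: $T(s, \tau) = 2 e^{-9 \tau/2} \sin(3 \tau + 3 s) + 2 e^{-25 \tau/2} \sin(5 \tau + 5 s)$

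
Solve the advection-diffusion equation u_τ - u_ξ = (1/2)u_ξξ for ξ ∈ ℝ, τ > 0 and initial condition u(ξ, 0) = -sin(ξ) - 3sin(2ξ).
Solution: Change to a moving frame: let η = ξ + τ, σ = τ and write u(ξ,τ) = w(η,σ).
By the chain rule u_τ = w_σ + w_η, u_ξ = w_η, u_ξξ = w_ηη.
Then u_τ - u_ξ = w_σ: the advection term cancels and the PDE becomes the heat equation w_σ = (1/2)w_ηη on η ∈ ℝ.
Initial data: w(η,0) = u(η,0) = -sin(η) - 3sin(2η).
On η ∈ ℝ each mode satisfies (sin(nη))″ = -n² sin(nη), so exp(-n²σ/2) sin(nη) solves the heat equation; by superposition w(η,σ) = Σ c_n exp(-n²σ/2) sin(nη).
Reading off the coefficients: c_1=-1, c_2=-3, so w(η,σ) = -3exp(-2σ)sin(2η) - exp(-σ/2)sin(η).
Substituting back η = ξ + τ, σ = τ: u(ξ,τ) = w(ξ + τ, τ).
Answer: u(ξ, τ) = -3exp(-2τ)sin(2ξ + 2τ) - exp(-τ/2)sin(ξ + τ)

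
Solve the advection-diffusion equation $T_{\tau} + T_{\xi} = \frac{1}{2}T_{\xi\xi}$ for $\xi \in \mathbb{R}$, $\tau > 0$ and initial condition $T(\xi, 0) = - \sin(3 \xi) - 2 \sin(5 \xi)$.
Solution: Change to a moving frame: let $\eta = \xi - \tau$, $\sigma = \tau$ and write $T(\xi,\tau) = u(\eta,\sigma)$.
By the chain rule $T_{\tau} = u_{\sigma} - u_{\eta}$, $T_{\xi} = u_{\eta}$, $T_{\xi\xi} = u_{\eta\eta}$.
Then $T_{\tau} + T_{\xi} = u_{\sigma}$: the advection term cancels and the PDE becomes the heat equation $u_{\sigma} = \frac{1}{2}u_{\eta\eta}$ on $\eta \in \mathbb{R}$.
Initial data: $u(\eta,0) = T(\eta,0) = - \sin(3 \eta) - 2 \sin(5 \eta)$.
On $\eta \in \mathbb{R}$ each mode satisfies $(\sin(n\eta))'' = -n^2 \sin(n\eta)$, so $e^{-n^2\sigma/2} \sin(n\eta)$ solves the heat equation; by superposition $u(\eta,\sigma) = \sum c_n e^{-n^2\sigma/2} \sin(n\eta)$.
Reading off the coefficients: $c_3=-1, c_5=-2$, so $u(\eta,\sigma) = - e^{-9 \sigma/2} \sin(3 \eta) - 2 e^{-25 \sigma/2} \sin(5 \eta)$.
Substituting back $\eta = \xi - \tau$, $\sigma = \tau$: $T(\xi,\tau) = u(\xi - \tau, \tau)$.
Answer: $T(\xi, \tau) = e^{-9 \tau/2} \sin(3 \tau - 3 \xi) + 2 e^{-25 \tau/2} \sin(5 \tau - 5 \xi)$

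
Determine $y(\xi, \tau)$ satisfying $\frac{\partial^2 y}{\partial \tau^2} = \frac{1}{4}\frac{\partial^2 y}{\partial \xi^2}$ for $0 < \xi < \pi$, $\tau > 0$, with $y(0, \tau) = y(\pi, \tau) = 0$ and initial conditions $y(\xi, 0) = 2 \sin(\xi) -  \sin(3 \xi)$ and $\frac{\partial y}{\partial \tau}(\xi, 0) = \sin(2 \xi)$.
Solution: Separating variables: $y = \sum [A_n \cos(\omega_n \tau) + B_n \sin(\omega_n \tau)] \sin(n\xi)$, $\omega_n = n/2$. From ICs ($B_n$ = velocity coefficient / $\omega_n$): $A_1=2, A_3=-1, B_2=1$.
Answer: $y(\xi, \tau) = \sin(\tau) \sin(2 \xi) + 2 \sin(\xi) \cos(\tau/2) -  \sin(3 \xi) \cos(3 \tau/2)$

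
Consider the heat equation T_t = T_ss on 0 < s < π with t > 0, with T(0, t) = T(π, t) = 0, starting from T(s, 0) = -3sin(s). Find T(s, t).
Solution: Using separation of variables T = X(s)G(t):
Eigenfunctions: sin(ns), n = 1, 2, 3, ...
General solution: T(s, t) = Σ c_n sin(ns) exp(-n² t)
Matching T(s,0) = -3sin(s) term by term: c_1=-3.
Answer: T(s, t) = -3exp(-t)sin(s)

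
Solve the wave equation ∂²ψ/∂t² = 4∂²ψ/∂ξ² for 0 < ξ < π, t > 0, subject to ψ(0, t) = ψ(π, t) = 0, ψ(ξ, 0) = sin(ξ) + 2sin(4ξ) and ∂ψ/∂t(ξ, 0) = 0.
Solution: Separating variables: ψ = Σ [A_n cos(ω_n t) + B_n sin(ω_n t)] sin(nξ), ω_n = 2n. From ICs: A_1=1, A_4=2.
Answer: ψ(ξ, t) = sin(ξ)cos(2t) + 2sin(4ξ)cos(8t)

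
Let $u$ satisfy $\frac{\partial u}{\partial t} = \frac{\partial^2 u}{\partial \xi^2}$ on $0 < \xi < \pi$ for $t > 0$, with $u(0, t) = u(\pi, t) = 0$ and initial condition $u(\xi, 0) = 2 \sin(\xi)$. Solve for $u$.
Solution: Using separation of variables $u = X(\xi)T(t)$:
Eigenfunctions: $\sin(n\xi)$, $n = 1, 2, 3, \ldots$
General solution: $u(\xi, t) = \sum c_n \sin(n\xi) e^{-n^2 t}$
Matching $u(\xi,0) = 2 \sin(\xi)$ term by term: $c_1=2$.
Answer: $u(\xi, t) = 2 e^{-t} \sin(\xi)$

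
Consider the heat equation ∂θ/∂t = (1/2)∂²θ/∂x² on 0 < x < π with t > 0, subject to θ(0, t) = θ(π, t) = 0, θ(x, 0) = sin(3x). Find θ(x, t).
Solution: Using separation of variables θ = X(x)G(t):
Eigenfunctions: sin(nx), n = 1, 2, 3, ...
General solution: θ(x, t) = Σ c_n sin(nx) exp(-n² t/2)
Matching θ(x,0) = sin(3x) term by term: c_3=1.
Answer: θ(x, t) = exp(-9t/2)sin(3x)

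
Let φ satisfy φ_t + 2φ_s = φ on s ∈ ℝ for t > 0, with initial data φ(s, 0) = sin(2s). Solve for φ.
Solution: Substitute φ = exp(t)u, i.e. u = exp(-t)φ.
By the product rule, φ_t = exp(t)(u_t + u), φ_s = exp(t)u_s.
Substituting into the PDE and dividing by exp(t): u_t + u + 2u_s = u.
The lower-order terms cancel, leaving the standard advection equation u_t + 2u_s = 0.
Initial data for u: u(s,0) = φ(s,0) = sin(2s).
Solve for u:
  By method of characteristics (waves move right with speed 2):
  Along characteristics s - 2t = const, u is constant, so u(s,t) = f(s - 2t) with f = u(·, 0).
Hence u(s,t) = sin(2s - 4t).
Transform back: φ(s,t) = exp(t)u(s,t).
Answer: φ(s, t) = exp(t)sin(2s - 4t)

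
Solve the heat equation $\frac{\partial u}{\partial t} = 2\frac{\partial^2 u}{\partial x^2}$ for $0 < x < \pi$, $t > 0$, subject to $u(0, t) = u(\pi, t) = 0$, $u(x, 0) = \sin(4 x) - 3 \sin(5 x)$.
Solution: Using separation of variables $u = X(x)T(t)$:
Eigenfunctions: $\sin(nx)$, $n = 1, 2, 3, \ldots$
General solution: $u(x, t) = \sum c_n \sin(nx) e^{-2n^2 t}$
Matching $u(x,0) = \sin(4 x) - 3 \sin(5 x)$ term by term: $c_4=1, c_5=-3$.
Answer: $u(x, t) = e^{-32 t} \sin(4 x) - 3 e^{-50 t} \sin(5 x)$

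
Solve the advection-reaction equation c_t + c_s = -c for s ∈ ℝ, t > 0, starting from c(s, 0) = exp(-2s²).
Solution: Substitute c = exp(-t)u, i.e. u = exp(t)c.
By the product rule, c_t = exp(-t)(u_t - u), c_s = exp(-t)u_s.
Substituting into the PDE and dividing by exp(-t): u_t - u + u_s = -u.
The lower-order terms cancel, leaving the standard advection equation u_t + u_s = 0.
Initial data for u: u(s,0) = c(s,0) = exp(-2s²).
Solve for u:
  By method of characteristics (waves move right with speed 1):
  Along characteristics s - t = const, u is constant, so u(s,t) = f(s - t) with f = u(·, 0).
Hence u(s,t) = exp(-2(s - t)²).
Transform back: c(s,t) = exp(-t)u(s,t).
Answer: c(s, t) = exp(-t)exp(-2(s - t)²)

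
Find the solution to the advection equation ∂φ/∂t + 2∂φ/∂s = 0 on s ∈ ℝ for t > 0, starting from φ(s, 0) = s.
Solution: By characteristics (ds/dt = 2), φ(s,t) = f(s - 2t) with f = φ(·, 0).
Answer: φ(s, t) = s - 2t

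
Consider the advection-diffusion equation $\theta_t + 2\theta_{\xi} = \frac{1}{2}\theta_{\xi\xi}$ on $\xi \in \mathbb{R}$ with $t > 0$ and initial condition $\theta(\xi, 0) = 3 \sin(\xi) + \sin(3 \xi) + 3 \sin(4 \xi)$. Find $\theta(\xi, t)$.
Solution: Moving frame: $\eta = \xi - 2t$, $\sigma = t$, $\theta = u(\eta,\sigma)$, so $\theta_t = u_{\sigma} - 2u_{\eta}$ and $\theta_{\xi\xi} = u_{\eta\eta}$.
Hence $\theta_t + 2\theta_{\xi} = u_{\sigma}$ and the PDE becomes the heat equation $u_{\sigma} = \frac{1}{2}u_{\eta\eta}$ on $\eta \in \mathbb{R}$.
Initial data: $u(\eta,0) = \theta(\eta,0) = 3 \sin(\eta) + \sin(3 \eta) + 3 \sin(4 \eta)$. Each mode $\sin(n\eta)$ decays as $e^{-n^2\sigma/2}$ on $\mathbb{R}$, so $u(\eta,\sigma) = \sum c_n e^{-n^2\sigma/2} \sin(n\eta)$ with $c_1=3, c_3=1, c_4=3$: $u(\eta,\sigma) = 3 e^{-8 \sigma} \sin(4 \eta) + 3 e^{-\sigma/2} \sin(\eta) + e^{-9 \sigma/2} \sin(3 \eta)$.
Substituting back: $\theta(\xi,t) = u(\xi - 2t, t)$.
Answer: $\theta(\xi, t) = 3 e^{-8 t} \sin(4 \xi - 8 t) + 3 e^{-t/2} \sin(\xi - 2 t) + e^{-9 t/2} \sin(3 \xi - 6 t)$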